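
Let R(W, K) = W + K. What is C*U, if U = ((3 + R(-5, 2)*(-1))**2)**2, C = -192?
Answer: -248832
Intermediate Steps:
R(W, K) = K + W
U = 1296 (U = ((3 + (2 - 5)*(-1))**2)**2 = ((3 - 3*(-1))**2)**2 = ((3 + 3)**2)**2 = (6**2)**2 = 36**2 = 1296)
C*U = -192*1296 = -248832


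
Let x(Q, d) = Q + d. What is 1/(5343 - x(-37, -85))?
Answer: 1/5465 ≈ 0.00018298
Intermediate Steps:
1/(5343 - x(-37, -85)) = 1/(5343 - (-37 - 85)) = 1/(5343 - 1*(-122)) = 1/(5343 + 122) = 1/5465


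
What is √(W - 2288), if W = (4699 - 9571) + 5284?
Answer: 2*I*√469 ≈ 43.313*I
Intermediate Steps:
W = 412 (W = -4872 + 5284 = 412)
√(W - 2288) = √(412 - 2288) = √(-1876) = 2*I*√469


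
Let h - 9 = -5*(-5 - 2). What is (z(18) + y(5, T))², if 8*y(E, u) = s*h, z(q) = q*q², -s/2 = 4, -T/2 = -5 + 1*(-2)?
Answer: 33500944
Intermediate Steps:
h = 44 (h = 9 - 5*(-5 - 2) = 9 - 5*(-7) = 9 + 35 = 44)
T = 14 (T = -2*(-5 + 1*(-2)) = -2*(-5 - 2) = -2*(-7) = 14)
s = -8 (s = -2*4 = -8)
z(q) = q³
y(E, u) = -44 (y(E, u) = (-8*44)/8 = (⅛)*(-352) = -44)
(z(18) + y(5, T))² = (18³ - 44)² = (5832 - 44)² = 5788² = 33500944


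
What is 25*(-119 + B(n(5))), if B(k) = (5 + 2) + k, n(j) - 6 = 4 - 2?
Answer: -2600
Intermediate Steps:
n(j) = 8 (n(j) = 6 + (4 - 2) = 6 + 2 = 8)
B(k) = 7 + k
25*(-119 + B(n(5))) = 25*(-119 + (7 + 8)) = 25*(-119 + 15) = 25*(-104) = -2600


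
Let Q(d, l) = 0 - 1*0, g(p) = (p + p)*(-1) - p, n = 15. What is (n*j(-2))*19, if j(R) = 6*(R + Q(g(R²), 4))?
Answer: -3420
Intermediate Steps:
g(p) = -3*p (g(p) = (2*p)*(-1) - p = -2*p - p = -3*p)
Q(d, l) = 0 (Q(d, l) = 0 + 0 = 0)
j(R) = 6*R (j(R) = 6*(R + 0) = 6*R)
(n*j(-2))*19 = (15*(6*(-2)))*19 = (15*(-12))*19 = -180*19 = -3420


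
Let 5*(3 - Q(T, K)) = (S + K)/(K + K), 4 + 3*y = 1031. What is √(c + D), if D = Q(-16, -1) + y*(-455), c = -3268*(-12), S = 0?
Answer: I*√104888490/30 ≈ 341.38*I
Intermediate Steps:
y = 1027/3 (y = -4/3 + (⅓)*1031 = -4/3 + 1031/3 = 1027/3 ≈ 342.33)
Q(T, K) = 29/10 (Q(T, K) = 3 - (0 + K)/(5*(K + K)) = 3 - K/(5*(2*K)) = 3 - K*1/(2*K)/5 = 3 - ⅕*½ = 3 - ⅒ = 29/10)
c = 39216
D = -4672763/30 (D = 29/10 + (1027/3)*(-455) = 29/10 - 467285/3 = -4672763/30 ≈ -1.5576e+5)
√(c + D) = √(39216 - 4672763/30) = √(-3496283/30) = I*√104888490/30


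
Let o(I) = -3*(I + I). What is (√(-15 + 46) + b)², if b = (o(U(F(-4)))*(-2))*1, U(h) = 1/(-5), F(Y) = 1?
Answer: 919/25 - 24*√31/5 ≈ 10.035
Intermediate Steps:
U(h) = -⅕
o(I) = -6*I
b = -12/5 (b = (-6*(-⅕)*(-2))*1 = ((6/5)*(-2))*1 = -12/5*1 = -12/5 ≈ -2.4000)
(√(-15 + 46) + b)² = (√(-15 + 46) - 12/5)² = (√31 - 12/5)² = (-12/5 + √31)²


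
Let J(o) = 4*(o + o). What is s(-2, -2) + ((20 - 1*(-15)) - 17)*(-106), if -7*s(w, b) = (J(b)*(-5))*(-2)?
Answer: -13196/7 ≈ -1885.1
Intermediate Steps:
J(o) = 8*o (J(o) = 4*(2*o) = 8*o)
s(w, b) = -80*b/7 (s(w, b) = -(8*b)*(-5)*(-2)/7 = -(-40*b)*(-2)/7 = -80*b/7)
s(-2, -2) + ((20 - 1*(-15)) - 17)*(-106) = -80/7*(-2) + ((20 - 1*(-15)) - 17)*(-106) = 160/7 + ((20 + 15) - 17)*(-106) = 160/7 + (35 - 17)*(-106) = 160/7 + 18*(-106) = 160/7 - 1908 = -13196/7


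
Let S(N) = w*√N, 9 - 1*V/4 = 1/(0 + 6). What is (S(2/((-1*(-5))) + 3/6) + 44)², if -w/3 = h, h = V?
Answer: 60242/5 - 13992*√10/5 ≈ 3199.1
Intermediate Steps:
V = 106/3 (V = 36 - 4/(0 + 6) = 36 - 4/6 = 36 - 4*⅙ = 36 - ⅔ = 106/3 ≈ 35.333)
h = 106/3 ≈ 35.333
w = -106 (w = -3*106/3 = -106)
S(N) = -106*√N
(S(2/((-1*(-5))) + 3/6) + 44)² = (-106*√(2/((-1*(-5))) + 3/6) + 44)² = (-106*√(2/5 + 3*(⅙)) + 44)² = (-106*√(2*(⅕) + ½) + 44)² = (-106*√(⅖ + ½) + 44)² = (-159*√10/5 + 44)² = (44 - 159*√10/5)²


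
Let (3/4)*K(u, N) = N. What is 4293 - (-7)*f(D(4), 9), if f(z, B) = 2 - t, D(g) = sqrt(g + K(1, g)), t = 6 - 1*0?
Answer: 4265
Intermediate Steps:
K(u, N) = 4*N/3
t = 6 (t = 6 + 0 = 6)
D(g) = sqrt(21)*sqrt(g)/3 (D(g) = sqrt(g + 4*g/3) = sqrt(7*g/3) = sqrt(21)*sqrt(g)/3)
f(z, B) = -4 (f(z, B) = 2 - 1*6 = 2 - 6 = -4)
4293 - (-7)*f(D(4), 9) = 4293 - (-7)*(-4) = 4293 - 1*28 = 4293 - 28 = 4265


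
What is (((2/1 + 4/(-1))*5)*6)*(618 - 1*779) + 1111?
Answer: 10771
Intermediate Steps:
(((2/1 + 4/(-1))*5)*6)*(618 - 1*779) + 1111 = (((2*1 + 4*(-1))*5)*6)*(618 - 779) + 1111 = (((2 - 4)*5)*6)*(-161) + 1111 = (-2*5*6)*(-161) + 1111 = -10*6*(-161) + 1111 = -60*(-161) + 1111 = 9660 + 1111 = 10771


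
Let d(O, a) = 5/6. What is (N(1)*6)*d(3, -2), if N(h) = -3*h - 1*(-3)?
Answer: 0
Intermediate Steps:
d(O, a) = ⅚ (d(O, a) = 5*(⅙) = ⅚)
N(h) = 3 - 3*h (N(h) = -3*h + 3 = 3 - 3*h)
(N(1)*6)*d(3, -2) = ((3 - 3*1)*6)*(⅚) = ((3 - 3)*6)*(⅚) = (0*6)*(⅚) = 0*(⅚) = 0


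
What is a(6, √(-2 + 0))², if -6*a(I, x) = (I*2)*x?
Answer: -8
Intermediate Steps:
a(I, x) = -I*x/3 (a(I, x) = -I*2*x/6 = -2*I*x/6 = -I*x/3)
a(6, √(-2 + 0))² = (-⅓*6*√(-2 + 0))² = (-⅓*6*√(-2))² = (-⅓*6*I*√2)² = (-2*I*√2)² = -8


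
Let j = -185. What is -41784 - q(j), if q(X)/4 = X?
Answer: -41044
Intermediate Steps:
q(X) = 4*X
-41784 - q(j) = -41784 - 4*(-185) = -41784 - 1*(-740) = -41784 + 740 = -41044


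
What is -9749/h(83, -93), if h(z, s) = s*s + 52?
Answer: -9749/8701 ≈ -1.1204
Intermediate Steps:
h(z, s) = 52 + s**2 (h(z, s) = s**2 + 52 = 52 + s**2)
-9749/h(83, -93) = -9749/(52 + (-93)**2) = -9749/(52 + 8649) = -9749/8701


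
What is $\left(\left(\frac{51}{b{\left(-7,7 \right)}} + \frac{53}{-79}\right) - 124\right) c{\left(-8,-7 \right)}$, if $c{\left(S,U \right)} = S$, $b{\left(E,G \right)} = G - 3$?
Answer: $\frac{70734}{79} \approx 895.37$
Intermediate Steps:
$b{\left(E,G \right)} = -3 + G$
$\left(\left(\frac{51}{b{\left(-7,7 \right)}} + \frac{53}{-79}\right) - 124\right) c{\left(-8,-7 \right)} = \left(\left(\frac{51}{-3 + 7} + \frac{53}{-79}\right) - 124\right) \left(-8\right) = \left(\left(\frac{51}{4} + 53 \left(- \frac{1}{79}\right)\right) - 124\right) \left(-8\right) = \left(\left(51 \cdot \frac{1}{4} - \frac{53}{79}\right) - 124\right) \left(-8\right) = \left(\left(\frac{51}{4} - \frac{53}{79}\right) - 124\right) \left(-8\right) = \left(\frac{3817}{316} - 124\right) \left(-8\right) = \left(- \frac{35367}{316}\right) \left(-8\right) = \frac{70734}{79}$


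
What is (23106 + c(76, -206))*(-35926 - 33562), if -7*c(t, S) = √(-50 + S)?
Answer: -1605589728 + 1111808*I/7 ≈ -1.6056e+9 + 1.5883e+5*I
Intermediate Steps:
c(t, S) = -√(-50 + S)/7
(23106 + c(76, -206))*(-35926 - 33562) = (23106 - √(-50 - 206)/7)*(-35926 - 33562) = (23106 - 16*I/7)*(-69488) = -1605589728 + 1111808*I/7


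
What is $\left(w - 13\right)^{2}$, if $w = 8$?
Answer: $25$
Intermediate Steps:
$\left(w - 13\right)^{2} = \left(8 - 13\right)^{2} = \left(-5\right)^{2} = 25$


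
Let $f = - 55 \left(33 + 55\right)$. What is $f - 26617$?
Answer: $-31457$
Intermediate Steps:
$f = -4840$ ($f = \left(-55\right) 88 = -4840$)
$f - 26617 = -4840 - 26617 = -31457$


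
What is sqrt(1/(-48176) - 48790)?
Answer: 3*I*sqrt(786375188939)/12044 ≈ 220.88*I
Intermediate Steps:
sqrt(1/(-48176) - 48790) = sqrt(-1/48176 - 48790) = sqrt(-2350507041/48176) = 3*I*sqrt(786375188939)/12044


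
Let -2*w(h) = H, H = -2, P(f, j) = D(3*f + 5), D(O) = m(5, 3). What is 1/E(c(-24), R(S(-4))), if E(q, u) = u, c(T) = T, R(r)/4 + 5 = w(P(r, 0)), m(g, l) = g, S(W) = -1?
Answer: -1/16 ≈ -0.062500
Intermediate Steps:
D(O) = 5
P(f, j) = 5
w(h) = 1 (w(h) = -½*(-2) = 1)
R(r) = -16 (R(r) = -20 + 4*1 = -20 + 4 = -16)
1/E(c(-24), R(S(-4))) = 1/(-16) = -1/16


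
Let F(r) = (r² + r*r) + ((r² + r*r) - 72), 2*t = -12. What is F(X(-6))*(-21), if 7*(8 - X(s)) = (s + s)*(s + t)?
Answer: -82344/7 ≈ -11763.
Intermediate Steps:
t = -6 (t = (½)*(-12) = -6)
X(s) = 8 - 2*s*(-6 + s)/7 (X(s) = 8 - (s + s)*(s - 6)/7 = 8 - 2*s*(-6 + s)/7)
F(r) = -72 + 4*r² (F(r) = (r² + r²) + ((r² + r²) - 72) = 2*r² + (2*r² - 72) = 2*r² + (-72 + 2*r²) = -72 + 4*r²)
F(X(-6))*(-21) = (-72 + 4*(8 - 2/7*(-6)² + (12/7)*(-6))²)*(-21) = (-72 + 4*(8 - 2/7*36 - 72/7)²)*(-21) = (-72 + 4*(8 - 72/7 - 72/7)²)*(-21) = (-72 + 4*(-88/7)²)*(-21) = (-72 + 4*(7744/49))*(-21) = (-72 + 30976/49)*(-21) = (27448/49)*(-21) = -82344/7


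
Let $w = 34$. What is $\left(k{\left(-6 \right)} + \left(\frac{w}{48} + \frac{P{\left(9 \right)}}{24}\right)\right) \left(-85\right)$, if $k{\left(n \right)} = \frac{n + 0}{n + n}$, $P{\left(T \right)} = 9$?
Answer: $- \frac{1615}{12} \approx -134.58$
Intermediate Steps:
$k{\left(n \right)} = \frac{1}{2}$ ($k{\left(n \right)} = \frac{n}{2 n} = n \frac{1}{2 n} = \frac{1}{2}$)
$\left(k{\left(-6 \right)} + \left(\frac{w}{48} + \frac{P{\left(9 \right)}}{24}\right)\right) \left(-85\right) = \left(\frac{1}{2} + \left(\frac{34}{48} + \frac{9}{24}\right)\right) \left(-85\right) = \left(\frac{1}{2} + \left(34 \cdot \frac{1}{48} + 9 \cdot \frac{1}{24}\right)\right) \left(-85\right) = \left(\frac{1}{2} + \left(\frac{17}{24} + \frac{3}{8}\right)\right) \left(-85\right) = \left(\frac{1}{2} + \frac{13}{12}\right) \left(-85\right) = \frac{19}{12} \left(-85\right) = - \frac{1615}{12}$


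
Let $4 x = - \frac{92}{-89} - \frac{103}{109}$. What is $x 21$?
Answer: $\frac{18081}{38804} \approx 0.46596$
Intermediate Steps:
$x = \frac{861}{38804}$ ($x = \frac{- \frac{92}{-89} - \frac{103}{109}}{4} = \frac{\left(-92\right) \left(- \frac{1}{89}\right) - \frac{103}{109}}{4} = \frac{\frac{92}{89} - \frac{103}{109}}{4} = \frac{1}{4} \cdot \frac{861}{9701} = \frac{861}{38804} \approx 0.022188$)
$x 21 = \frac{861}{38804} \cdot 21 = \frac{18081}{38804}$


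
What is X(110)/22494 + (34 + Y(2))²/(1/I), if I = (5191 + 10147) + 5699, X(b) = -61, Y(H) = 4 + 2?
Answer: 757130044739/22494 ≈ 3.3659e+7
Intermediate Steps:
Y(H) = 6
I = 21037 (I = 15338 + 5699 = 21037)
X(110)/22494 + (34 + Y(2))²/(1/I) = -61/22494 + (34 + 6)²/(1/21037) = -61*1/22494 + 40²/(1/21037) = -61/22494 + 1600*21037 = -61/22494 + 33659200 = 757130044739/22494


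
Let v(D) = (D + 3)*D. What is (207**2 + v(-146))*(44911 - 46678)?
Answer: -112605609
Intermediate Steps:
v(D) = D*(3 + D) (v(D) = (3 + D)*D = D*(3 + D))
(207**2 + v(-146))*(44911 - 46678) = (207**2 - 146*(3 - 146))*(44911 - 46678) = (42849 - 146*(-143))*(-1767) = (42849 + 20878)*(-1767) = 63727*(-1767) = -112605609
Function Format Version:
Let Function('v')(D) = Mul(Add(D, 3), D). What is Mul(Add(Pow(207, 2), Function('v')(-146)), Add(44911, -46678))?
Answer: -112605609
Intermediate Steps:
Function('v')(D) = Mul(D, Add(3, D)) (Function('v')(D) = Mul(Add(3, D), D) = Mul(D, Add(3, D)))
Mul(Add(Pow(207, 2), Function('v')(-146)), Add(44911, -46678)) = Mul(Add(Pow(207, 2), Mul(-146, Add(3, -146))), Add(44911, -46678)) = Mul(Add(42849, Mul(-146, -143)), -1767) = Mul(Add(42849, 20878), -1767) = Mul(63727, -1767) = -112605609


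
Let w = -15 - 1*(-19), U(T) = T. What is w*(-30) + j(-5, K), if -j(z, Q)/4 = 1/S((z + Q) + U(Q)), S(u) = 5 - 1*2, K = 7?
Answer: -364/3 ≈ -121.33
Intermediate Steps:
S(u) = 3 (S(u) = 5 - 2 = 3)
w = 4 (w = -15 + 19 = 4)
j(z, Q) = -4/3
w*(-30) + j(-5, K) = 4*(-30) - 4/3 = -120 - 4/3 = -364/3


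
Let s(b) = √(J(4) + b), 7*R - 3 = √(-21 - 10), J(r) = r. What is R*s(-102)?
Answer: -√62 + 3*I*√2 ≈ -7.874 + 4.2426*I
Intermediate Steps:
R = 3/7 + I*√31/7 (R = 3/7 + √(-21 - 10)/7 = 3/7 + √(-31)/7 = 3/7 + (I*√31)/7 = 3/7 + I*√31/7 ≈ 0.42857 + 0.79539*I)
s(b) = √(4 + b)
R*s(-102) = (3/7 + I*√31/7)*√(4 - 102) = (3/7 + I*√31/7)*√(-98) = (3/7 + I*√31/7)*(7*I*√2) = 7*I*√2*(3/7 + I*√31/7)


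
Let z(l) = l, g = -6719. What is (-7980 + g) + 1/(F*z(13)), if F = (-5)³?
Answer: -23885876/1625 ≈ -14699.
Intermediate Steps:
F = -125
(-7980 + g) + 1/(F*z(13)) = (-7980 - 6719) + 1/(-125*13) = -14699 + 1/(-1625) = -14699 - 1/1625 = -23885876/1625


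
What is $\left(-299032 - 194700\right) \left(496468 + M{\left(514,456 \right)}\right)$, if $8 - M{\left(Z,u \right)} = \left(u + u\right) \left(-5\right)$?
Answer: $-247377506352$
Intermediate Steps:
$M{\left(Z,u \right)} = 8 + 10 u$ ($M{\left(Z,u \right)} = 8 - \left(u + u\right) \left(-5\right) = 8 - 2 u \left(-5\right) = 8 - - 10 u = 8 + 10 u$)
$\left(-299032 - 194700\right) \left(496468 + M{\left(514,456 \right)}\right) = \left(-299032 - 194700\right) \left(496468 + \left(8 + 10 \cdot 456\right)\right) = - 493732 \left(496468 + \left(8 + 4560\right)\right) = - 493732 \left(496468 + 4568\right) = \left(-493732\right) 501036 = -247377506352$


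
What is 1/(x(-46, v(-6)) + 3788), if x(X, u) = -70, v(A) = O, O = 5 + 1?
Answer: 1/3718 ≈ 0.00026896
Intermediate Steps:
O = 6
v(A) = 6
1/(x(-46, v(-6)) + 3788) = 1/(-70 + 3788) = 1/3718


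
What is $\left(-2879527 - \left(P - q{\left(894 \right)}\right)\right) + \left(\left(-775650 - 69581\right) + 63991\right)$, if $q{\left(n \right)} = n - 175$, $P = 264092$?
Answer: $-3924140$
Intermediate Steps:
$q{\left(n \right)} = -175 + n$
$\left(-2879527 - \left(P - q{\left(894 \right)}\right)\right) + \left(\left(-775650 - 69581\right) + 63991\right) = \left(-2879527 + \left(\left(-175 + 894\right) - 264092\right)\right) + \left(\left(-775650 - 69581\right) + 63991\right) = \left(-2879527 + \left(719 - 264092\right)\right) + \left(-845231 + 63991\right) = \left(-2879527 - 263373\right) - 781240 = -3142900 - 781240 = -3924140$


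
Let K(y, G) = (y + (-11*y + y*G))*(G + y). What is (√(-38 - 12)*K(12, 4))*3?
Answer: -17280*I*√2 ≈ -24438.0*I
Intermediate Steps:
K(y, G) = (G + y)*(-10*y + G*y) (K(y, G) = (y + (-11*y + G*y))*(G + y) = (-10*y + G*y)*(G + y) = (G + y)*(-10*y + G*y))
(√(-38 - 12)*K(12, 4))*3 = (√(-38 - 12)*(12*(4² - 10*4 - 10*12 + 4*12)))*3 = (√(-50)*(12*(16 - 40 - 120 + 48)))*3 = ((5*I*√2)*(12*(-96)))*3 = ((5*I*√2)*(-1152))*3 = -5760*I*√2*3 = -17280*I*√2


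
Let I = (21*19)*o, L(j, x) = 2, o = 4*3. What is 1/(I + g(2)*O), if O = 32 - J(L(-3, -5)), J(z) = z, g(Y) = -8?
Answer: 1/4548 ≈ 0.00021988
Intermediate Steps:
o = 12
I = 4788 (I = (21*19)*12 = 399*12 = 4788)
O = 30 (O = 32 - 1*2 = 32 - 2 = 30)
1/(I + g(2)*O) = 1/(4788 - 8*30) = 1/(4788 - 240) = 1/4548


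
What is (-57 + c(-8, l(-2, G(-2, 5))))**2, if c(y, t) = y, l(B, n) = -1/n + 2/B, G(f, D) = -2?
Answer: 4225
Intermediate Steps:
(-57 + c(-8, l(-2, G(-2, 5))))**2 = (-57 - 8)**2 = (-65)**2 = 4225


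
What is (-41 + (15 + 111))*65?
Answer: 5525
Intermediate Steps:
(-41 + (15 + 111))*65 = (-41 + 126)*65 = 85*65 = 5525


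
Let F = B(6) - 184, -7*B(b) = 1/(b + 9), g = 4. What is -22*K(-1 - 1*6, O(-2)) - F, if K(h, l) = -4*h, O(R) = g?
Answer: -45359/105 ≈ -431.99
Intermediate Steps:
B(b) = -1/(7*(9 + b)) (B(b) = -1/(7*(b + 9)) = -1/(7*(9 + b)))
O(R) = 4
F = -19321/105 (F = -1/(63 + 7*6) - 184 = -1/(63 + 42) - 184 = -1/105 - 184 = -19321/105 ≈ -184.01)
-22*K(-1 - 1*6, O(-2)) - F = -(-88)*(-1 - 1*6) - 1*(-19321/105) = -(-88)*(-1 - 6) + 19321/105 = -(-88)*(-7) + 19321/105 = -22*28 + 19321/105 = -616 + 19321/105 = -45359/105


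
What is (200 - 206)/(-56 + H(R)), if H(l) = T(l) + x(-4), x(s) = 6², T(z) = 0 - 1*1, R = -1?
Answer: 2/7 ≈ 0.28571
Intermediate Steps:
T(z) = -1 (T(z) = 0 - 1 = -1)
x(s) = 36
H(l) = 35 (H(l) = -1 + 36 = 35)
(200 - 206)/(-56 + H(R)) = (200 - 206)/(-56 + 35) = -6/(-21) = -6*(-1/21) = 2/7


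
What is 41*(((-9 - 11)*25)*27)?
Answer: -553500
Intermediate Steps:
41*(((-9 - 11)*25)*27) = 41*(-20*25*27) = 41*(-500*27) = 41*(-13500) = -553500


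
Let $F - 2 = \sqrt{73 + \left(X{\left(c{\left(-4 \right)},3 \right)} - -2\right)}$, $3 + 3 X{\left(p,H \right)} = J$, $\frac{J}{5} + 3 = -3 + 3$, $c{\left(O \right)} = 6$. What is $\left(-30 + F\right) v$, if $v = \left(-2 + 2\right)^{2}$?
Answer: $0$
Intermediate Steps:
$J = -15$ ($J = -15 + 5 \left(-3 + 3\right) = -15 + 5 \cdot 0 = -15 + 0 = -15$)
$X{\left(p,H \right)} = -6$ ($X{\left(p,H \right)} = -1 + \frac{1}{3} \left(-15\right) = -1 - 5 = -6$)
$v = 0$ ($v = 0^{2} = 0$)
$F = 2 + \sqrt{69}$ ($F = 2 + \sqrt{73 - 4} = 2 + \sqrt{69} \approx 10.307$)
$\left(-30 + F\right) v = \left(-30 + \left(2 + \sqrt{69}\right)\right) 0 = \left(-28 + \sqrt{69}\right) 0 = 0$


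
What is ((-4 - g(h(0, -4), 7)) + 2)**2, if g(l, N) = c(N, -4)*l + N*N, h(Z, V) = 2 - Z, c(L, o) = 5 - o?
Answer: 4761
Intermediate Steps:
g(l, N) = N**2 + 9*l (g(l, N) = (5 - 1*(-4))*l + N*N = (5 + 4)*l + N**2 = 9*l + N**2 = N**2 + 9*l)
((-4 - g(h(0, -4), 7)) + 2)**2 = ((-4 - (7**2 + 9*(2 - 1*0))) + 2)**2 = ((-4 - (49 + 9*(2 + 0))) + 2)**2 = ((-4 - (49 + 9*2)) + 2)**2 = ((-4 - (49 + 18)) + 2)**2 = ((-4 - 1*67) + 2)**2 = ((-4 - 67) + 2)**2 = (-71 + 2)**2 = (-69)**2 = 4761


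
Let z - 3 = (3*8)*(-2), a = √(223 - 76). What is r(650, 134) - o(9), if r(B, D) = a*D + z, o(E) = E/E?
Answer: -46 + 938*√3 ≈ 1578.7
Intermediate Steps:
a = 7*√3 (a = √147 = 7*√3 ≈ 12.124)
o(E) = 1
z = -45 (z = 3 + (3*8)*(-2) = 3 + 24*(-2) = 3 - 48 = -45)
r(B, D) = -45 + 7*D*√3 (r(B, D) = (7*√3)*D - 45 = 7*D*√3 - 45 = -45 + 7*D*√3)
r(650, 134) - o(9) = (-45 + 7*134*√3) - 1*1 = (-45 + 938*√3) - 1 = -46 + 938*√3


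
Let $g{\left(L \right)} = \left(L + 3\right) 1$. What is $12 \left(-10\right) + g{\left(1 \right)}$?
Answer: $-116$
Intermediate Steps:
$g{\left(L \right)} = 3 + L$ ($g{\left(L \right)} = \left(3 + L\right) 1 = 3 + L$)
$12 \left(-10\right) + g{\left(1 \right)} = 12 \left(-10\right) + \left(3 + 1\right) = -120 + 4 = -116$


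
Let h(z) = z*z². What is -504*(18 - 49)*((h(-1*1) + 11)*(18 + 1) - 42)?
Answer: 2312352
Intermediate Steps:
h(z) = z³
-504*(18 - 49)*((h(-1*1) + 11)*(18 + 1) - 42) = -504*(18 - 49)*(((-1*1)³ + 11)*(18 + 1) - 42) = -(-15624)*(((-1)³ + 11)*19 - 42) = -(-15624)*((-1 + 11)*19 - 42) = -(-15624)*(10*19 - 42) = -(-15624)*(190 - 42) = -(-15624)*148 = -504*(-4588) = 2312352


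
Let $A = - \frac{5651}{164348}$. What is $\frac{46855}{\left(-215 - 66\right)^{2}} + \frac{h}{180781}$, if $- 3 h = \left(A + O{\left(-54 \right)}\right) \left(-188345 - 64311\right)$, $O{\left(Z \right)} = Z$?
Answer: $- \frac{43247062252008517}{1759507453812201} \approx -24.579$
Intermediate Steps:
$A = - \frac{5651}{164348}$ ($A = \left(-5651\right) \frac{1}{164348} = - \frac{5651}{164348} \approx -0.034384$)
$h = - \frac{560924301652}{123261}$ ($h = - \frac{\left(- \frac{5651}{164348} - 54\right) \left(-188345 - 64311\right)}{3} = - \frac{\left(- \frac{8880443}{164348}\right) \left(-252656\right)}{3} = \left(- \frac{1}{3}\right) \frac{560924301652}{41087} = - \frac{560924301652}{123261} \approx -4.5507 \cdot 10^{6}$)
$\frac{46855}{\left(-215 - 66\right)^{2}} + \frac{h}{180781} = \frac{46855}{\left(-215 - 66\right)^{2}} - \frac{560924301652}{123261 \cdot 180781} = \frac{46855}{\left(-281\right)^{2}} - \frac{560924301652}{22283246841} = \frac{46855}{78961} - \frac{560924301652}{22283246841} = - \frac{43247062252008517}{1759507453812201}$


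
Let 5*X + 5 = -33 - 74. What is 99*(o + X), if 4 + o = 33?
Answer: 3267/5 ≈ 653.40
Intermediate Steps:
o = 29 (o = -4 + 33 = 29)
X = -112/5 (X = -1 + (-33 - 74)/5 = -1 + (⅕)*(-107) = -1 - 107/5 = -112/5 ≈ -22.400)
99*(o + X) = 99*(29 - 112/5) = 99*(33/5) = 3267/5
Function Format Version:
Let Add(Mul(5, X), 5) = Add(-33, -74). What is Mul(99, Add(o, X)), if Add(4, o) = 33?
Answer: Rational(3267, 5) ≈ 653.40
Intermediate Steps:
o = 29 (o = Add(-4, 33) = 29)
X = Rational(-112, 5) (X = Add(-1, Mul(Rational(1, 5), Add(-33, -74))) = Add(-1, Mul(Rational(1, 5), -107)) = Add(-1, Rational(-107, 5)) = Rational(-112, 5) ≈ -22.400)
Mul(99, Add(o, X)) = Mul(99, Add(29, Rational(-112, 5))) = Mul(99, Rational(33, 5)) = Rational(3267, 5)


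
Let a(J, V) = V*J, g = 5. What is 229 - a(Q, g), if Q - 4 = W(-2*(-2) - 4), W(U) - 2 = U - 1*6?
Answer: 229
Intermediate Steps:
W(U) = -4 + U (W(U) = 2 + (U - 1*6) = 2 + (U - 6) = 2 + (-6 + U) = -4 + U)
Q = 0 (Q = 4 + (-4 + (-2*(-2) - 4)) = 4 + (-4 + (4 - 4)) = 4 + (-4 + 0) = 4 - 4 = 0)
a(J, V) = J*V
229 - a(Q, g) = 229 - 0*5 = 229 - 1*0 = 229 + 0 = 229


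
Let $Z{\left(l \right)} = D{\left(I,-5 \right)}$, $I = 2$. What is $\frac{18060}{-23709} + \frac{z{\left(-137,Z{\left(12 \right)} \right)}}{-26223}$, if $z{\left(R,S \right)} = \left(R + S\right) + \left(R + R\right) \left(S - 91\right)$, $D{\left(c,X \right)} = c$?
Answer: $- \frac{49931159}{29605767} \approx -1.6865$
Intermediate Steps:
$Z{\left(l \right)} = 2$
$z{\left(R,S \right)} = R + S + 2 R \left(-91 + S\right)$ ($z{\left(R,S \right)} = \left(R + S\right) + 2 R \left(-91 + S\right) = R + S + 2 R \left(-91 + S\right)$)
$\frac{18060}{-23709} + \frac{z{\left(-137,Z{\left(12 \right)} \right)}}{-26223} = \frac{18060}{-23709} + \frac{2 - -24797 + 2 \left(-137\right) 2}{-26223} = 18060 \left(- \frac{1}{23709}\right) + \left(2 + 24797 - 548\right) \left(- \frac{1}{26223}\right) = - \frac{860}{1129} + 24251 \left(- \frac{1}{26223}\right) = - \frac{860}{1129} - \frac{24251}{26223} = - \frac{49931159}{29605767}$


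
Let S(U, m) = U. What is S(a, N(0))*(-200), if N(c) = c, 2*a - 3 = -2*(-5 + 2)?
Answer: -900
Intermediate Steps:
a = 9/2 (a = 3/2 + (-2*(-5 + 2))/2 = 3/2 + (-2*(-3))/2 = 3/2 + (½)*6 = 3/2 + 3 = 9/2 ≈ 4.5000)
S(a, N(0))*(-200) = (9/2)*(-200) = -900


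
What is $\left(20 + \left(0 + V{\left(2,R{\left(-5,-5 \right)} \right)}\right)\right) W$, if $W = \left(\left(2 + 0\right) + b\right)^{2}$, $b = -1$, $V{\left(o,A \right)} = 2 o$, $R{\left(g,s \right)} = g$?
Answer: $24$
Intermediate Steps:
$W = 1$ ($W = \left(\left(2 + 0\right) - 1\right)^{2} = \left(2 - 1\right)^{2} = 1^{2} = 1$)
$\left(20 + \left(0 + V{\left(2,R{\left(-5,-5 \right)} \right)}\right)\right) W = \left(20 + \left(0 + 2 \cdot 2\right)\right) 1 = \left(20 + \left(0 + 4\right)\right) 1 = \left(20 + 4\right) 1 = 24 \cdot 1 = 24$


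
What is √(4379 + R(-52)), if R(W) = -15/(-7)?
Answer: 2*√53669/7 ≈ 66.190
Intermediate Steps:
R(W) = 15/7 (R(W) = -15*(-⅐) = 15/7)
√(4379 + R(-52)) = √(4379 + 15/7) = √(30668/7) = 2*√53669/7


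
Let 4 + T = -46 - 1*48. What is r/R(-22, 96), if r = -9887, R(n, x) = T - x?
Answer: 9887/194 ≈ 50.964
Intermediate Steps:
T = -98 (T = -4 + (-46 - 1*48) = -4 + (-46 - 48) = -4 - 94 = -98)
R(n, x) = -98 - x
r/R(-22, 96) = -9887/(-98 - 1*96) = -9887/(-98 - 96) = -9887/(-194) = -9887*(-1/194) = 9887/194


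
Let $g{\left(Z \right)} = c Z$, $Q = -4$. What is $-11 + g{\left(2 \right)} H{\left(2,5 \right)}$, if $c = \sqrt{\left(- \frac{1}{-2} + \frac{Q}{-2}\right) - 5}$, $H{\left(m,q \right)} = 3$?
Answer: $-11 + 3 i \sqrt{10} \approx -11.0 + 9.4868 i$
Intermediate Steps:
$c = \frac{i \sqrt{10}}{2}$ ($c = \sqrt{\left(- \frac{1}{-2} - \frac{4}{-2}\right) - 5} = \sqrt{\left(\left(-1\right) \left(- \frac{1}{2}\right) - -2\right) - 5} = \sqrt{\left(\frac{1}{2} + 2\right) - 5} = \sqrt{\frac{5}{2} - 5} = \sqrt{- \frac{5}{2}} = \frac{i \sqrt{10}}{2} \approx 1.5811 i$)
$g{\left(Z \right)} = \frac{i Z \sqrt{10}}{2}$ ($g{\left(Z \right)} = \frac{i \sqrt{10}}{2} Z = \frac{i Z \sqrt{10}}{2}$)
$-11 + g{\left(2 \right)} H{\left(2,5 \right)} = -11 + \frac{1}{2} i 2 \sqrt{10} \cdot 3 = -11 + i \sqrt{10} \cdot 3 = -11 + 3 i \sqrt{10}$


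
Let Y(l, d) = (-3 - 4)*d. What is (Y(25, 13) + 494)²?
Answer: 162409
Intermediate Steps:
Y(l, d) = -7*d
(Y(25, 13) + 494)² = (-7*13 + 494)² = (-91 + 494)² = 403² = 162409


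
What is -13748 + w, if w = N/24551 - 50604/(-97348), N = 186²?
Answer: -8213245643323/597497687 ≈ -13746.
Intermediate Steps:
N = 34596
w = 1152557553/597497687 (w = 34596/24551 - 50604/(-97348) = 34596*(1/24551) - 50604*(-1/97348) = 34596/24551 + 12651/24337 = 1152557553/597497687 ≈ 1.9290)
-13748 + w = -13748 + 1152557553/597497687 = -8213245643323/597497687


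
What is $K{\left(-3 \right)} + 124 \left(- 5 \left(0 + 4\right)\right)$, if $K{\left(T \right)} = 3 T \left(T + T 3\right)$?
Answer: $-2372$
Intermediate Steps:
$K{\left(T \right)} = 12 T^{2}$ ($K{\left(T \right)} = 3 T \left(T + 3 T\right) = 3 T 4 T = 12 T^{2}$)
$K{\left(-3 \right)} + 124 \left(- 5 \left(0 + 4\right)\right) = 12 \left(-3\right)^{2} + 124 \left(- 5 \left(0 + 4\right)\right) = 12 \cdot 9 + 124 \left(\left(-5\right) 4\right) = 108 + 124 \left(-20\right) = 108 - 2480 = -2372$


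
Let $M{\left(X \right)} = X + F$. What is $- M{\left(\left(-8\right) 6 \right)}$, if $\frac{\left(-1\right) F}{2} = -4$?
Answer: $40$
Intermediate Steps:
$F = 8$ ($F = \left(-2\right) \left(-4\right) = 8$)
$M{\left(X \right)} = 8 + X$ ($M{\left(X \right)} = X + 8 = 8 + X$)
$- M{\left(\left(-8\right) 6 \right)} = - (8 - 48) = \left(-1\right) \left(-40\right) = 40$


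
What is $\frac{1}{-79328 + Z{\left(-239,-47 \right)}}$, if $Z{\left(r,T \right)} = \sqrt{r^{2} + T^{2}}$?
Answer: $- \frac{39664}{3146436127} - \frac{\sqrt{59330}}{6292872254} \approx -1.2645 \cdot 10^{-5}$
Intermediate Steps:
$Z{\left(r,T \right)} = \sqrt{T^{2} + r^{2}}$
$\frac{1}{-79328 + Z{\left(-239,-47 \right)}} = \frac{1}{-79328 + \sqrt{\left(-47\right)^{2} + \left(-239\right)^{2}}} = \frac{1}{-79328 + \sqrt{2209 + 57121}} = \frac{1}{-79328 + \sqrt{59330}}$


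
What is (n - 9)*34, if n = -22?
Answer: -1054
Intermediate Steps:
(n - 9)*34 = (-22 - 9)*34 = -31*34 = -1054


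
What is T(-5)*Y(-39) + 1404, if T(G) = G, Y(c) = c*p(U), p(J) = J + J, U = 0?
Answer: 1404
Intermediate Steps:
p(J) = 2*J
Y(c) = 0 (Y(c) = c*(2*0) = c*0 = 0)
T(-5)*Y(-39) + 1404 = -5*0 + 1404 = 0 + 1404 = 1404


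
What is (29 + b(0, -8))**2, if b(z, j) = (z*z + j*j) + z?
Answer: 8649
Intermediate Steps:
b(z, j) = z + j**2 + z**2 (b(z, j) = (z**2 + j**2) + z = (j**2 + z**2) + z = z + j**2 + z**2)
(29 + b(0, -8))**2 = (29 + (0 + (-8)**2 + 0**2))**2 = (29 + (0 + 64 + 0))**2 = (29 + 64)**2 = 93**2 = 8649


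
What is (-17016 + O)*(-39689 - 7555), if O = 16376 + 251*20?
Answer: -206928720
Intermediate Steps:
O = 21396 (O = 16376 + 5020 = 21396)
(-17016 + O)*(-39689 - 7555) = (-17016 + 21396)*(-39689 - 7555) = 4380*(-47244) = -206928720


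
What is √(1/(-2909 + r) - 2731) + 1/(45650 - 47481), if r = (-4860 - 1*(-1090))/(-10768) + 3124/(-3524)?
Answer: -1/1831 + 3*I*√57794797802821282295555/13800815555 ≈ -0.00054615 + 52.259*I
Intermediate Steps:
r = -2544219/4743304 (r = (-4860 + 1090)*(-1/10768) + 3124*(-1/3524) = -3770*(-1/10768) - 781/881 = 1885/5384 - 781/881 = -2544219/4743304 ≈ -0.53638)
√(1/(-2909 + r) - 2731) + 1/(45650 - 47481) = √(1/(-2909 - 2544219/4743304) - 2731) + 1/(45650 - 47481) = √(1/(-13800815555/4743304) - 2731) + 1/(-1831) = √(-4743304/13800815555 - 2731) - 1/1831 = √(-37690032024009/13800815555) - 1/1831 = 3*I*√57794797802821282295555/13800815555 - 1/1831 = -1/1831 + 3*I*√57794797802821282295555/13800815555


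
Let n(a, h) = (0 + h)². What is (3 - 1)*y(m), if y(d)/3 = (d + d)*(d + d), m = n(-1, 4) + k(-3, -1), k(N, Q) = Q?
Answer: 5400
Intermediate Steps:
n(a, h) = h²
m = 15 (m = 4² - 1 = 16 - 1 = 15)
y(d) = 12*d² (y(d) = 3*((d + d)*(d + d)) = 3*((2*d)*(2*d)) = 3*(4*d²) = 12*d²)
(3 - 1)*y(m) = (3 - 1)*(12*15²) = 2*(12*225) = 2*2700 = 5400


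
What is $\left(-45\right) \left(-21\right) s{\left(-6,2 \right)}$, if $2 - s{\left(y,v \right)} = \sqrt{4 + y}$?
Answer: $1890 - 945 i \sqrt{2} \approx 1890.0 - 1336.4 i$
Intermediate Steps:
$s{\left(y,v \right)} = 2 - \sqrt{4 + y}$
$\left(-45\right) \left(-21\right) s{\left(-6,2 \right)} = \left(-45\right) \left(-21\right) \left(2 - \sqrt{4 - 6}\right) = 945 \left(2 - \sqrt{-2}\right) = 945 \left(2 - i \sqrt{2}\right) = 1890 - 945 i \sqrt{2}$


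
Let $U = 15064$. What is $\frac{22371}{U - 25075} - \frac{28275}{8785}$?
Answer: $- \frac{31972684}{5863109} \approx -5.4532$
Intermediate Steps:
$\frac{22371}{U - 25075} - \frac{28275}{8785} = \frac{22371}{15064 - 25075} - \frac{28275}{8785} = \frac{22371}{-10011} - \frac{5655}{1757} = 22371 \left(- \frac{1}{10011}\right) - \frac{5655}{1757} = - \frac{7457}{3337} - \frac{5655}{1757} = - \frac{31972684}{5863109}$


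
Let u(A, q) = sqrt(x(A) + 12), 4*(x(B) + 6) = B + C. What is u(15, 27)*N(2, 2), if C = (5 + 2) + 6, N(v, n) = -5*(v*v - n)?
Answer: -10*sqrt(13) ≈ -36.056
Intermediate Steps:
N(v, n) = -5*v**2 + 5*n (N(v, n) = -5*(v**2 - n) = -5*v**2 + 5*n)
C = 13 (C = 7 + 6 = 13)
x(B) = -11/4 + B/4 (x(B) = -6 + (B + 13)/4 = -6 + (13 + B)/4 = -6 + (13/4 + B/4) = -11/4 + B/4)
u(A, q) = sqrt(37/4 + A/4) (u(A, q) = sqrt((-11/4 + A/4) + 12) = sqrt(37/4 + A/4))
u(15, 27)*N(2, 2) = (sqrt(37 + 15)/2)*(-5*2**2 + 5*2) = (sqrt(52)/2)*(-5*4 + 10) = ((2*sqrt(13))/2)*(-20 + 10) = sqrt(13)*(-10) = -10*sqrt(13)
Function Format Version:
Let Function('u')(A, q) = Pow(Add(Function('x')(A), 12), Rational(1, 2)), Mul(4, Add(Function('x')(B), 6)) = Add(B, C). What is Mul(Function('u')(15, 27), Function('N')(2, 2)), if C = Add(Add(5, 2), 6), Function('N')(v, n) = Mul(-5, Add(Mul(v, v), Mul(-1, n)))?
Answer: Mul(-10, Pow(13, Rational(1, 2))) ≈ -36.056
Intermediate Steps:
Function('N')(v, n) = Add(Mul(-5, Pow(v, 2)), Mul(5, n)) (Function('N')(v, n) = Mul(-5, Add(Pow(v, 2), Mul(-1, n))) = Add(Mul(-5, Pow(v, 2)), Mul(5, n)))
C = 13 (C = Add(7, 6) = 13)
Function('x')(B) = Add(Rational(-11, 4), Mul(Rational(1, 4), B)) (Function('x')(B) = Add(-6, Mul(Rational(1, 4), Add(B, 13))) = Add(-6, Mul(Rational(1, 4), Add(13, B))) = Add(-6, Add(Rational(13, 4), Mul(Rational(1, 4), B))) = Add(Rational(-11, 4), Mul(Rational(1, 4), B)))
Function('u')(A, q) = Pow(Add(Rational(37, 4), Mul(Rational(1, 4), A)), Rational(1, 2)) (Function('u')(A, q) = Pow(Add(Add(Rational(-11, 4), Mul(Rational(1, 4), A)), 12), Rational(1, 2)) = Pow(Add(Rational(37, 4), Mul(Rational(1, 4), A)), Rational(1, 2)))
Mul(Function('u')(15, 27), Function('N')(2, 2)) = Mul(Mul(Rational(1, 2), Pow(Add(37, 15), Rational(1, 2))), Add(Mul(-5, Pow(2, 2)), Mul(5, 2))) = Mul(Mul(Rational(1, 2), Pow(52, Rational(1, 2))), Add(Mul(-5, 4), 10)) = Mul(Mul(Rational(1, 2), Mul(2, Pow(13, Rational(1, 2)))), Add(-20, 10)) = Mul(Pow(13, Rational(1, 2)), -10) = Mul(-10, Pow(13, Rational(1, 2)))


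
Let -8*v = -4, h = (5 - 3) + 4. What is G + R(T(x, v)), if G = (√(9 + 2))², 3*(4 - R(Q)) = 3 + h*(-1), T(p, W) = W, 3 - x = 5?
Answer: 16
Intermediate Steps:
x = -2 (x = 3 - 1*5 = 3 - 5 = -2)
h = 6 (h = 2 + 4 = 6)
v = ½ (v = -⅛*(-4) = ½ ≈ 0.50000)
R(Q) = 5 (R(Q) = 4 - (3 + 6*(-1))/3 = 4 - (3 - 6)/3 = 4 - ⅓*(-3) = 4 + 1 = 5)
G = 11 (G = (√11)² = 11)
G + R(T(x, v)) = 11 + 5 = 16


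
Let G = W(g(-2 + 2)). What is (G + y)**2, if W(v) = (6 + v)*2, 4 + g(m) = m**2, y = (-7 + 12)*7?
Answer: 1521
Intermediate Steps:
y = 35 (y = 5*7 = 35)
g(m) = -4 + m**2
W(v) = 12 + 2*v
G = 4 (G = 12 + 2*(-4 + (-2 + 2)**2) = 12 + 2*(-4 + 0**2) = 12 + 2*(-4 + 0) = 12 + 2*(-4) = 12 - 8 = 4)
(G + y)**2 = (4 + 35)**2 = 39**2 = 1521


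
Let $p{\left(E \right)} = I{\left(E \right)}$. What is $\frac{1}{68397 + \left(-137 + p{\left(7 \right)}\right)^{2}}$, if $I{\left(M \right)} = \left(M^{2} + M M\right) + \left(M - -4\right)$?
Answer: $\frac{1}{69181} \approx 1.4455 \cdot 10^{-5}$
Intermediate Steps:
$I{\left(M \right)} = 4 + M + 2 M^{2}$ ($I{\left(M \right)} = \left(M^{2} + M^{2}\right) + \left(M + 4\right) = 2 M^{2} + \left(4 + M\right) = 4 + M + 2 M^{2}$)
$p{\left(E \right)} = 4 + E + 2 E^{2}$
$\frac{1}{68397 + \left(-137 + p{\left(7 \right)}\right)^{2}} = \frac{1}{68397 + \left(-137 + \left(4 + 7 + 2 \cdot 7^{2}\right)\right)^{2}} = \frac{1}{68397 + \left(-137 + \left(4 + 7 + 2 \cdot 49\right)\right)^{2}} = \frac{1}{68397 + \left(-137 + \left(4 + 7 + 98\right)\right)^{2}} = \frac{1}{68397 + \left(-137 + 109\right)^{2}} = \frac{1}{68397 + \left(-28\right)^{2}} = \frac{1}{68397 + 784} = \frac{1}{69181}$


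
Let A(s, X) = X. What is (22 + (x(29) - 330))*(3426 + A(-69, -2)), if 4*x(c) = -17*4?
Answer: -1112800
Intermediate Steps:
x(c) = -17 (x(c) = (-17*4)/4 = (1/4)*(-68) = -17)
(22 + (x(29) - 330))*(3426 + A(-69, -2)) = (22 + (-17 - 330))*(3426 - 2) = (22 - 347)*3424 = -325*3424 = -1112800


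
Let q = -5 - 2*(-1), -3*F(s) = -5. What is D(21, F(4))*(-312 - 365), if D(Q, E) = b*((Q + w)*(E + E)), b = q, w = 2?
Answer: 155710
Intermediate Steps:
F(s) = 5/3 (F(s) = -⅓*(-5) = 5/3)
q = -3 (q = -5 + 2 = -3)
b = -3
D(Q, E) = -6*E*(2 + Q) (D(Q, E) = -3*(Q + 2)*(E + E) = -3*(2 + Q)*2*E = -6*E*(2 + Q))
D(21, F(4))*(-312 - 365) = (-6*5/3*(2 + 21))*(-312 - 365) = -6*5/3*23*(-677) = -230*(-677) = 155710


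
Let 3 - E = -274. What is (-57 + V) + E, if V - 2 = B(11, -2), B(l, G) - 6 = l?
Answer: 239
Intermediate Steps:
E = 277 (E = 3 - 1*(-274) = 3 + 274 = 277)
B(l, G) = 6 + l
V = 19 (V = 2 + (6 + 11) = 2 + 17 = 19)
(-57 + V) + E = (-57 + 19) + 277 = -38 + 277 = 239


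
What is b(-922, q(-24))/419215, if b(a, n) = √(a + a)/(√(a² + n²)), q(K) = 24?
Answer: I*√98038565/89152357975 ≈ 1.1106e-7*I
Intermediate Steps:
b(a, n) = √2*√a/√(a² + n²) (b(a, n) = √(2*a)/√(a² + n²) = (√2*√a)/√(a² + n²) = √2*√a/√(a² + n²))
b(-922, q(-24))/419215 = (√2*√(-922)/√((-922)² + 24²))/419215 = (√2*(I*√922)/√(850084 + 576))*(1/419215) = (√2*(I*√922)/√850660)*(1/419215) = (√2*(I*√922)*(√212665/425330))*(1/419215) = (I*√98038565/212665)*(1/419215) = I*√98038565/89152357975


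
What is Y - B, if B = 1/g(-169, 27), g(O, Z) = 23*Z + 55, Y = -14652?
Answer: -9904753/676 ≈ -14652.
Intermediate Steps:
g(O, Z) = 55 + 23*Z
B = 1/676 (B = 1/(55 + 23*27) = 1/(55 + 621) = 1/676 ≈ 0.0014793)
Y - B = -14652 - 1*1/676 = -14652 - 1/676 = -9904753/676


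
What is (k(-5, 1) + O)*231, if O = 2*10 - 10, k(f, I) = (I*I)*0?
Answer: 2310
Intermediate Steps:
k(f, I) = 0 (k(f, I) = I²*0 = 0)
O = 10 (O = 20 - 10 = 10)
(k(-5, 1) + O)*231 = (0 + 10)*231 = 10*231 = 2310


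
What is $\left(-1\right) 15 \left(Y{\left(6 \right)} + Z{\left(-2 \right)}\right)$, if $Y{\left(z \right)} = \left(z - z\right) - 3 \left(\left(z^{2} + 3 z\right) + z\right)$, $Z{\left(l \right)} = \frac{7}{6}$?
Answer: $\frac{5365}{2} \approx 2682.5$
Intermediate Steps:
$Z{\left(l \right)} = \frac{7}{6}$ ($Z{\left(l \right)} = 7 \cdot \frac{1}{6} = \frac{7}{6}$)
$Y{\left(z \right)} = - 12 z - 3 z^{2}$ ($Y{\left(z \right)} = 0 - 3 \left(z^{2} + 4 z\right) = 0 - \left(3 z^{2} + 12 z\right) = - 12 z - 3 z^{2}$)
$\left(-1\right) 15 \left(Y{\left(6 \right)} + Z{\left(-2 \right)}\right) = \left(-1\right) 15 \left(\left(-3\right) 6 \left(4 + 6\right) + \frac{7}{6}\right) = - 15 \left(\left(-3\right) 6 \cdot 10 + \frac{7}{6}\right) = - 15 \left(-180 + \frac{7}{6}\right) = \left(-15\right) \left(- \frac{1073}{6}\right) = \frac{5365}{2}$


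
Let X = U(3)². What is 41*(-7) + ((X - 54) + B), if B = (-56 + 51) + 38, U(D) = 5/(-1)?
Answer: -283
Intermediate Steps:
U(D) = -5 (U(D) = 5*(-1) = -5)
X = 25 (X = (-5)² = 25)
B = 33 (B = -5 + 38 = 33)
41*(-7) + ((X - 54) + B) = 41*(-7) + ((25 - 54) + 33) = -287 + (-29 + 33) = -287 + 4 = -283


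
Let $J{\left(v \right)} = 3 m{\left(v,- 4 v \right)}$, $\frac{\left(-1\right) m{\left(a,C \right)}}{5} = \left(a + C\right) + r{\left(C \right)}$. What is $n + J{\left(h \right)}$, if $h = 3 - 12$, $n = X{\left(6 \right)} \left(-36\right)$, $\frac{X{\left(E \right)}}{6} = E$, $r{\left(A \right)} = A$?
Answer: $-2241$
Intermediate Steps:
$X{\left(E \right)} = 6 E$
$m{\left(a,C \right)} = - 10 C - 5 a$ ($m{\left(a,C \right)} = - 5 \left(\left(a + C\right) + C\right) = - 5 \left(\left(C + a\right) + C\right) = - 5 \left(a + 2 C\right) = - 10 C - 5 a$)
$n = -1296$ ($n = 6 \cdot 6 \left(-36\right) = 36 \left(-36\right) = -1296$)
$h = -9$ ($h = 3 - 12 = -9$)
$J{\left(v \right)} = 105 v$ ($J{\left(v \right)} = 3 \left(- 10 \left(- 4 v\right) - 5 v\right) = 3 \left(40 v - 5 v\right) = 3 \cdot 35 v = 105 v$)
$n + J{\left(h \right)} = -1296 + 105 \left(-9\right) = -1296 - 945 = -2241$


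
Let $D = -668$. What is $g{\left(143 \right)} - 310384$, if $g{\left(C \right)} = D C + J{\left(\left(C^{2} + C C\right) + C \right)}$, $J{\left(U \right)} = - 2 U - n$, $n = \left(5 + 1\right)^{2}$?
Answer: $-488026$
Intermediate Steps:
$n = 36$ ($n = 6^{2} = 36$)
$J{\left(U \right)} = -36 - 2 U$ ($J{\left(U \right)} = - 2 U - 36 = -36 - 2 U$)
$g{\left(C \right)} = -36 - 670 C - 4 C^{2}$ ($g{\left(C \right)} = - 668 C - \left(36 + 2 \left(\left(C^{2} + C C\right) + C\right)\right) = - 668 C - \left(36 + 2 \left(\left(C^{2} + C^{2}\right) + C\right)\right) = - 668 C - \left(36 + 2 \left(2 C^{2} + C\right)\right) = - 668 C - \left(36 + 2 \left(C + 2 C^{2}\right)\right) = - 668 C - \left(36 + 2 C + 4 C^{2}\right) = -36 - 670 C - 4 C^{2}$)
$g{\left(143 \right)} - 310384 = \left(-36 - 95810 - 4 \cdot 143^{2}\right) - 310384 = \left(-36 - 95810 - 81796\right) - 310384 = -177642 - 310384 = -488026$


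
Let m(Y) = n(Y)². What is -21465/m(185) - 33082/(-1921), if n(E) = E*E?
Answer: 455889178141/26472524125 ≈ 17.221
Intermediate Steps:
n(E) = E²
m(Y) = Y⁴ (m(Y) = (Y²)² = Y⁴)
-21465/m(185) - 33082/(-1921) = -21465/(185⁴) - 33082/(-1921) = -21465/1171350625 - 33082*(-1/1921) = -21465*1/1171350625 + 1946/113 = -4293/234270125 + 1946/113 = 455889178141/26472524125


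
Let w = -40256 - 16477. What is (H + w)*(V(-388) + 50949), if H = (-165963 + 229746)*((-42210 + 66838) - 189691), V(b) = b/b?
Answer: -536415359658900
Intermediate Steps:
V(b) = 1
w = -56733
H = -10528213329 (H = 63783*(24628 - 189691) = 63783*(-165063) = -10528213329)
(H + w)*(V(-388) + 50949) = (-10528213329 - 56733)*(1 + 50949) = -10528270062*50950 = -536415359658900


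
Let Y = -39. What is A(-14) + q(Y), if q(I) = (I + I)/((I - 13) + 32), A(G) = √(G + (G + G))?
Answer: 39/10 + I*√42 ≈ 3.9 + 6.4807*I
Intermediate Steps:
A(G) = √3*√G (A(G) = √(G + 2*G) = √(3*G) = √3*√G)
q(I) = 2*I/(19 + I) (q(I) = (2*I)/((-13 + I) + 32) = (2*I)/(19 + I) = 2*I/(19 + I))
A(-14) + q(Y) = √3*√(-14) + 2*(-39)/(19 - 39) = √3*(I*√14) + 2*(-39)/(-20) = I*√42 + 2*(-39)*(-1/20) = I*√42 + 39/10 = 39/10 + I*√42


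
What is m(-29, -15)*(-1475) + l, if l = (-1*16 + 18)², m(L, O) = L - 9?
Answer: 56054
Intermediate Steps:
m(L, O) = -9 + L
l = 4 (l = (-16 + 18)² = 2² = 4)
m(-29, -15)*(-1475) + l = (-9 - 29)*(-1475) + 4 = -38*(-1475) + 4 = 56050 + 4 = 56054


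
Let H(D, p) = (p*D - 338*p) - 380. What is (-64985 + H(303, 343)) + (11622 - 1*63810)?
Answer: -129558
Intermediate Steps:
H(D, p) = -380 - 338*p + D*p (H(D, p) = (D*p - 338*p) - 380 = (-338*p + D*p) - 380 = -380 - 338*p + D*p)
(-64985 + H(303, 343)) + (11622 - 1*63810) = (-64985 + (-380 - 338*343 + 303*343)) + (11622 - 1*63810) = (-64985 + (-380 - 115934 + 103929)) + (11622 - 63810) = (-64985 - 12385) - 52188 = -77370 - 52188 = -129558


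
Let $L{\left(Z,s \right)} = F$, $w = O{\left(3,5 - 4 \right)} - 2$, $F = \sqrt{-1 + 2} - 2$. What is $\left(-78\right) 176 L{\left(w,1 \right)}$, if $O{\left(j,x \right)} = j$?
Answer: $13728$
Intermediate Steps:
$F = -1$ ($F = \sqrt{1} - 2 = 1 - 2 = -1$)
$w = 1$ ($w = 3 - 2 = 1$)
$L{\left(Z,s \right)} = -1$
$\left(-78\right) 176 L{\left(w,1 \right)} = \left(-78\right) 176 \left(-1\right) = \left(-13728\right) \left(-1\right) = 13728$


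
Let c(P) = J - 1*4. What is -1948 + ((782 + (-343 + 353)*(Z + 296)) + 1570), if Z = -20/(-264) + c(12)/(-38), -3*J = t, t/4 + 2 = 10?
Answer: 704041/209 ≈ 3368.6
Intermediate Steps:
t = 32 (t = -8 + 4*10 = -8 + 40 = 32)
J = -32/3 (J = -⅓*32 = -32/3 ≈ -10.667)
c(P) = -44/3 (c(P) = -32/3 - 1*4 = -32/3 - 4 = -44/3)
Z = 193/418 (Z = -20/(-264) - 44/3/(-38) = -20*(-1/264) - 44/3*(-1/38) = 5/66 + 22/57 = 193/418 ≈ 0.46172)
-1948 + ((782 + (-343 + 353)*(Z + 296)) + 1570) = -1948 + ((782 + (-343 + 353)*(193/418 + 296)) + 1570) = -1948 + ((782 + 10*(123921/418)) + 1570) = -1948 + ((782 + 619605/209) + 1570) = -1948 + (783043/209 + 1570) = -1948 + 1111173/209 = 704041/209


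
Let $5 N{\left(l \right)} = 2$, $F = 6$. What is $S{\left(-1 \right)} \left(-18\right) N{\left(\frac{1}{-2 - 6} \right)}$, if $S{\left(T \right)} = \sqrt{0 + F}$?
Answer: $- \frac{36 \sqrt{6}}{5} \approx -17.636$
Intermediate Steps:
$N{\left(l \right)} = \frac{2}{5}$ ($N{\left(l \right)} = \frac{1}{5} \cdot 2 = \frac{2}{5}$)
$S{\left(T \right)} = \sqrt{6}$ ($S{\left(T \right)} = \sqrt{0 + 6} = \sqrt{6}$)
$S{\left(-1 \right)} \left(-18\right) N{\left(\frac{1}{-2 - 6} \right)} = \sqrt{6} \left(-18\right) \frac{2}{5} = - 18 \sqrt{6} \cdot \frac{2}{5} = - \frac{36 \sqrt{6}}{5}$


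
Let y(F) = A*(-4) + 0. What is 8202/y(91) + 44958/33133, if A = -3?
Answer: 45382727/66266 ≈ 684.86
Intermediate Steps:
y(F) = 12 (y(F) = -3*(-4) + 0 = 12 + 0 = 12)
8202/y(91) + 44958/33133 = 8202/12 + 44958/33133 = 8202*(1/12) + 44958*(1/33133) = 1367/2 + 44958/33133 = 45382727/66266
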